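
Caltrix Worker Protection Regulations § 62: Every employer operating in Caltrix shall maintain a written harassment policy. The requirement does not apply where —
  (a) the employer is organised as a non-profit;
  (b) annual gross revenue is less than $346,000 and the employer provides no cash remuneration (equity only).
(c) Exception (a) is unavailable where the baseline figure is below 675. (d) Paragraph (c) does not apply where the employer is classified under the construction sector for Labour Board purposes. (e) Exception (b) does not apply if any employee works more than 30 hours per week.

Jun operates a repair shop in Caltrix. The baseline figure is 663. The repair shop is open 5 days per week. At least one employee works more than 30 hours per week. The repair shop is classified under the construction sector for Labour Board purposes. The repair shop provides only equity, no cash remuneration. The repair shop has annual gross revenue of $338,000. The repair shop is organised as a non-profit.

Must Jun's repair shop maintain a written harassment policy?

No — exception (a) applies; Jun's repair shop is not required to maintain a written harassment policy.

Exception (a) is satisfied on its face — the employer is a non-profit. Considering the limiting provisions: (c) is engaged (the baseline figure is 663, below the 675 limit), but is set aside by (d): (d) operates against (c): the repair shop is classified under the construction sector. Exception (a) stands.
All of (b)'s requirements are met (annual gross revenue is $338,000, less than the $346,000 limit; remuneration is equity-only). However, paragraph (e) must be considered: (e) operates against (b): at least one employee exceeds 30 hours/week. Exception (b) does not apply.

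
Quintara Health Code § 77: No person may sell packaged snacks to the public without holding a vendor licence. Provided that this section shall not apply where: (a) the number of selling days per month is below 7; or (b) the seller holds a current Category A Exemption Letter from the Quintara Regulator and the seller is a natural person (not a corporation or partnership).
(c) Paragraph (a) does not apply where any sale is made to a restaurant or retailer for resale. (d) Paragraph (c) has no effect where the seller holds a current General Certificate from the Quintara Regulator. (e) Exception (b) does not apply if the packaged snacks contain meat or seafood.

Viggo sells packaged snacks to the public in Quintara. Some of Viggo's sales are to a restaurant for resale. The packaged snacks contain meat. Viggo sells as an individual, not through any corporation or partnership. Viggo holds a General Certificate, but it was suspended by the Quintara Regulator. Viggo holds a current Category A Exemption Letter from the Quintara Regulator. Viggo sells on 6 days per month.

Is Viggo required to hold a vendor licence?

Exception (a): the number of selling days per month is 6, below the 7 limit — every condition holds. However, paragraphs (c)–(d) must be considered: (c) is engaged — some sales are to a restaurant for resale. (d) is not triggered (the General Certificate is not current), so (c) stands. (a) is therefore removed.
Exception (b): a current Category A Exemption Letter is held; the seller is a natural person — every condition holds. But: (e) operates against (b): the packaged snacks contain meat. (b) is therefore removed.
No exception is made out. Viggo falls within the general rule.

Yes — Viggo must hold a vendor licence.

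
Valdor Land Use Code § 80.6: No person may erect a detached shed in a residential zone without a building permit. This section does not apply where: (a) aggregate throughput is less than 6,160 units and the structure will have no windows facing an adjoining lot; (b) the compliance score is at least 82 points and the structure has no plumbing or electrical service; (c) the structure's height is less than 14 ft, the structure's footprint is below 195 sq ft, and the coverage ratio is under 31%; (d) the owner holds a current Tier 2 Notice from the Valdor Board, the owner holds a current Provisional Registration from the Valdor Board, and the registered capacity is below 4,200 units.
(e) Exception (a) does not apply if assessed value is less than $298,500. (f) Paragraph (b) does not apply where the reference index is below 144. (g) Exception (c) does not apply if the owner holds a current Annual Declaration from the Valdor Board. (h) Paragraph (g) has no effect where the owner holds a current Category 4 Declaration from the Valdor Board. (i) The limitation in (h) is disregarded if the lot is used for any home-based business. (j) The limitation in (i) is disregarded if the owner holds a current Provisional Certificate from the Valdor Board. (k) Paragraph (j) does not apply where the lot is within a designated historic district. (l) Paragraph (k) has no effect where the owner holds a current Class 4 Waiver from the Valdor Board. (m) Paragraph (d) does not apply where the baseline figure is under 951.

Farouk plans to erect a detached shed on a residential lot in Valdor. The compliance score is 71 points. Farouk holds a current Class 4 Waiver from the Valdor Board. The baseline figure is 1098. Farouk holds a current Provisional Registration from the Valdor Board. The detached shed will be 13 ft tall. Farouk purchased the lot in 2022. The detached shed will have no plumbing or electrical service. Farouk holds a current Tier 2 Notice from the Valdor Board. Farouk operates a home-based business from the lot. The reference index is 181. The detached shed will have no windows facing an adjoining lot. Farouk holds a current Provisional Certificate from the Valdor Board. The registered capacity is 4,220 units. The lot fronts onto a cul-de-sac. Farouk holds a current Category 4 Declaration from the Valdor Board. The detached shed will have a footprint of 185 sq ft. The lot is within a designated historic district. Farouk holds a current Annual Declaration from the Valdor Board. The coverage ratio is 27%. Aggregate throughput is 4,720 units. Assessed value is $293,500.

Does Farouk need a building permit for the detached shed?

No — exception (c) applies; Farouk does not need a building permit.

All of (a)'s requirements are met (aggregate throughput is 4,720 units, less than the 6,160 units limit; no windows face an adjoining lot). But applying paragraph (e): (e) operates against (a): assessed value is $293,500, less than the $298,500 limit. So (a) is unavailable.
Exception (b) does not apply: the compliance score is 71 points, short of 82 points.
Exception (c) is satisfied on its face — the structure's height is 13 ft, less than the 14 ft limit; the structure's footprint is 185 sq ft, below the 195 sq ft limit; the coverage ratio is 27%, under the 31% limit. Applying paragraphs (g)–(l): (g) applies (a current Annual Declaration is held), but is overridden by (h): (h) applies — a current Category 4 Declaration is held. (i) is engaged (a home-based business operates on the lot), but is set aside by (j): (j) operates — a current Provisional Certificate is held. (k) would limit (j) — the lot is in a historic district — but (l) sets (k) aside: (l) applies — a current Class 4 Waiver is held. Exception (c) stands.
Exception (d) does not apply: the registered capacity is 4,220 units, not below 4,200 units.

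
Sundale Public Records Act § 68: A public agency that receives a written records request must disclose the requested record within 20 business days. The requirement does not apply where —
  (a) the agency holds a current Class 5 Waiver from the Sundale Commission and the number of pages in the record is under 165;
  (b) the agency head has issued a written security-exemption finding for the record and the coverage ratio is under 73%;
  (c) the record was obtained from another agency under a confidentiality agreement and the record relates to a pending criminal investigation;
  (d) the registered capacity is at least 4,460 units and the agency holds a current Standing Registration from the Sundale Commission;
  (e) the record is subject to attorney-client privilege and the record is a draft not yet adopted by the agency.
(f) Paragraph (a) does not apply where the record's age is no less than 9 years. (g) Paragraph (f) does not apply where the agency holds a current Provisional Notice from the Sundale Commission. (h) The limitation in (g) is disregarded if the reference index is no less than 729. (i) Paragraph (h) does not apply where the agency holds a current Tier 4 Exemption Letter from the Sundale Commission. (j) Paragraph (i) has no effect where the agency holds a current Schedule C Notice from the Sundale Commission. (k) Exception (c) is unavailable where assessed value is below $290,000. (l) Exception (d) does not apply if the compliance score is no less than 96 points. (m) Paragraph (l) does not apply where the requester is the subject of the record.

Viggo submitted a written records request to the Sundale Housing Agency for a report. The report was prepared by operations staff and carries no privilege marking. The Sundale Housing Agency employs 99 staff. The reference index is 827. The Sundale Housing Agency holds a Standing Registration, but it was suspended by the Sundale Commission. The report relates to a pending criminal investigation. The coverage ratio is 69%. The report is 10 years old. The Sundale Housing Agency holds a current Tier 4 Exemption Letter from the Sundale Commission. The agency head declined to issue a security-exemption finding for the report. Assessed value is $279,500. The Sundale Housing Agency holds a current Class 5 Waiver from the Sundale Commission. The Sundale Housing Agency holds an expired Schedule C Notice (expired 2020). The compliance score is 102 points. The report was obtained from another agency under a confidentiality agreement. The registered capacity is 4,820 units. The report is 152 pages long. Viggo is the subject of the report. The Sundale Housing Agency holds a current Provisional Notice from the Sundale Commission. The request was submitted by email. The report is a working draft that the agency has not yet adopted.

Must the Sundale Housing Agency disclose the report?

All of (a)'s requirements are met (a current Class 5 Waiver is held; the number of pages in the record is 152, under the 165 limit). As to paragraphs (f)–(j): (f) is engaged (the record's age is 10 years, meeting the 9 years threshold), but is overridden by (g): (g) operates — a current Provisional Notice is held. (h) is engaged (the reference index is 827, meeting the 729 threshold), but is set aside by (i): (i) operates against (h): a current Tier 4 Exemption Letter is held. (j) is inapplicable (no current Schedule C Notice is held), so (i) stands. Exception (a) stands.
Exception (b) does not apply: the agency head declined to issue a security-exemption finding.
Exception (c) is satisfied on its face — the report was obtained under a confidentiality agreement; the report relates to a pending investigation. Turning to paragraph (k): (k) is engaged — assessed value is $279,500, below the $290,000 limit. So (c) is unavailable.
Exception (d) requires that the agency holds a current Standing Registration from the Sundale Commission; but there is no Standing Registration in force, so (d) is unavailable.
Exception (e) fails — the report carries no privilege marking.

No — exception (a) applies; the Sundale Housing Agency is not required to disclose the report.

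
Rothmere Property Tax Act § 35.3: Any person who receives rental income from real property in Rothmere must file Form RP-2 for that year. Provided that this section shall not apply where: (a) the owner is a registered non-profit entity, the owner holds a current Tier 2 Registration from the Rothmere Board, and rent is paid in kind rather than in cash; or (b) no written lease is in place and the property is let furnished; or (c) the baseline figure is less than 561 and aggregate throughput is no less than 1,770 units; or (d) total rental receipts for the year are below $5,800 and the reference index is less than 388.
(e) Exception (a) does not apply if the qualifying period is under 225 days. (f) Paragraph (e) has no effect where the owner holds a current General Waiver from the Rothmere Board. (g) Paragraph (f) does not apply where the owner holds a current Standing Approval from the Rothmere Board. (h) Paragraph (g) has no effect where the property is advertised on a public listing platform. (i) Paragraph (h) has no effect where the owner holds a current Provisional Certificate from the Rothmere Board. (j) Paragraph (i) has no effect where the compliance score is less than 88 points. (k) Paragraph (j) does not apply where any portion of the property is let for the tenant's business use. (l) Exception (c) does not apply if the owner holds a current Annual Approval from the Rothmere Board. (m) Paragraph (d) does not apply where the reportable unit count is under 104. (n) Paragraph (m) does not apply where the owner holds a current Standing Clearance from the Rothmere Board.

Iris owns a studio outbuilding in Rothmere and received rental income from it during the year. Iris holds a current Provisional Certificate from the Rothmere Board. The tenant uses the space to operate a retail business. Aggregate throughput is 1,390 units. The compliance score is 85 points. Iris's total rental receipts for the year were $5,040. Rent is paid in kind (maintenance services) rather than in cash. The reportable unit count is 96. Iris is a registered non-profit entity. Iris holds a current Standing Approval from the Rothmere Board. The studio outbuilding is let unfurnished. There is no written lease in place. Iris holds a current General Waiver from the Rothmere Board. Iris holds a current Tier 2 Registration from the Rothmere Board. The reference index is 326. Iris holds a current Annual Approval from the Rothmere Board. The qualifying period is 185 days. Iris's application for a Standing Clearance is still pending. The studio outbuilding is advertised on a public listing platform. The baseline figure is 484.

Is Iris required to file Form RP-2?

Yes — Iris must file Form RP-2.

Exception (a) is satisfied on its face — Iris is a registered non-profit; a current Tier 2 Registration is held; rent is paid in kind. But: (e) operates against (a): the qualifying period is 185 days, under the 225 days limit. (f) would limit (e) — a current General Waiver is held — but (g) sets (f) aside: (g) operates against (f): a current Standing Approval is held. (h) would limit (g) — the property is publicly advertised — but (i) sets (h) aside: (i) operates against (h): a current Provisional Certificate is held. (j) would limit (i) — the compliance score is 85 points, less than the 88 points limit — but (k) sets (j) aside: (k) is triggered — the space is let for business use. So (a) is unavailable.
Exception (b) does not apply: the property is let unfurnished.
Exception (c) does not apply: aggregate throughput is 1,390 units, short of 1,770 units.
Exception (d) is satisfied on its face — total rental receipts for the year are $5,040, below the $5,800 limit; the reference index is 326, less than the 388 limit. But applying paragraphs (m)–(n): (m) is engaged — the reportable unit count is 96, under the 104 limit. (n), which would lift (m), is not engaged — the Standing Clearance is not current. Exception (d) does not apply.
None of the exceptions is available; § 35.3 applies in full.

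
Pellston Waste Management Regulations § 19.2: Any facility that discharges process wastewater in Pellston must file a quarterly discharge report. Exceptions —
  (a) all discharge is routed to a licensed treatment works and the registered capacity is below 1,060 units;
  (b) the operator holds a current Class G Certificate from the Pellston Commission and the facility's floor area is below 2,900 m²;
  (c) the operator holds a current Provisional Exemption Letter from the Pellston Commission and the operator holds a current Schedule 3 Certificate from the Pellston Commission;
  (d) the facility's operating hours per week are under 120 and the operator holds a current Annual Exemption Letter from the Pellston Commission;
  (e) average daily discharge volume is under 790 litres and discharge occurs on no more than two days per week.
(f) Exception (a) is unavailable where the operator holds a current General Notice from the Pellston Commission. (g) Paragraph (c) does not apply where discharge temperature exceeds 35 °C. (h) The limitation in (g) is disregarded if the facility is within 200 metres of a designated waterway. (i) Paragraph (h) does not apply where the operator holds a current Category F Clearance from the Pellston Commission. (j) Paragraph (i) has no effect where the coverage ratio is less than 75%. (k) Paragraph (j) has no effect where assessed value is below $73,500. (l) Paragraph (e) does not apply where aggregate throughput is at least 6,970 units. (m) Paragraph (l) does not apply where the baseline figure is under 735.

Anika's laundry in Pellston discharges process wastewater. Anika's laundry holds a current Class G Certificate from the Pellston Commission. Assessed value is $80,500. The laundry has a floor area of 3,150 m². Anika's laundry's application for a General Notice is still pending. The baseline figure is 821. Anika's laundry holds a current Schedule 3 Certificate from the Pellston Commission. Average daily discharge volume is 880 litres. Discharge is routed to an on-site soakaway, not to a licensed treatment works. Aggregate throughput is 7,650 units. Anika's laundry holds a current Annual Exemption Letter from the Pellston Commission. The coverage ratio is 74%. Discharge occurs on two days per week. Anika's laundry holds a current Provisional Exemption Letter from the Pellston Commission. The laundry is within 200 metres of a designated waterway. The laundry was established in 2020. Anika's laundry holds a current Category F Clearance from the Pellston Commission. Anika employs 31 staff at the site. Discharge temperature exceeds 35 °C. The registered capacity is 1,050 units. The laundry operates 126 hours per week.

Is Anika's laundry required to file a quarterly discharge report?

No — exception (c) applies; Anika's laundry is not required to file a quarterly discharge report.

Exception (a) requires that all discharge is routed to a licensed treatment works; but discharge is not routed to a licensed treatment works, so (a) is unavailable.
Exception (b) fails — the facility's floor area is 3,150 m², not below 2,900 m².
Exception (c) is satisfied on its face — a current Provisional Exemption Letter is held; a current Schedule 3 Certificate is held. Considering the limiting provisions: (g) would limit (c) — discharge temperature exceeds 35 °C — but (h) sets (g) aside: (h) applies — the laundry is within 200 m of a designated waterway. (i) would limit (h) — a current Category F Clearance is held — but (j) sets (i) aside: (j) operates against (i): the coverage ratio is 74%, less than the 75% limit. (k) is not engaged (assessed value is $80,500, not below $73,500), so (j) stands. So (c) applies.
Exception (d) fails — the facility's operating hours per week are 126, not under 120.
Exception (e) does not apply: average daily discharge volume is 880 litres, not under 790 litres.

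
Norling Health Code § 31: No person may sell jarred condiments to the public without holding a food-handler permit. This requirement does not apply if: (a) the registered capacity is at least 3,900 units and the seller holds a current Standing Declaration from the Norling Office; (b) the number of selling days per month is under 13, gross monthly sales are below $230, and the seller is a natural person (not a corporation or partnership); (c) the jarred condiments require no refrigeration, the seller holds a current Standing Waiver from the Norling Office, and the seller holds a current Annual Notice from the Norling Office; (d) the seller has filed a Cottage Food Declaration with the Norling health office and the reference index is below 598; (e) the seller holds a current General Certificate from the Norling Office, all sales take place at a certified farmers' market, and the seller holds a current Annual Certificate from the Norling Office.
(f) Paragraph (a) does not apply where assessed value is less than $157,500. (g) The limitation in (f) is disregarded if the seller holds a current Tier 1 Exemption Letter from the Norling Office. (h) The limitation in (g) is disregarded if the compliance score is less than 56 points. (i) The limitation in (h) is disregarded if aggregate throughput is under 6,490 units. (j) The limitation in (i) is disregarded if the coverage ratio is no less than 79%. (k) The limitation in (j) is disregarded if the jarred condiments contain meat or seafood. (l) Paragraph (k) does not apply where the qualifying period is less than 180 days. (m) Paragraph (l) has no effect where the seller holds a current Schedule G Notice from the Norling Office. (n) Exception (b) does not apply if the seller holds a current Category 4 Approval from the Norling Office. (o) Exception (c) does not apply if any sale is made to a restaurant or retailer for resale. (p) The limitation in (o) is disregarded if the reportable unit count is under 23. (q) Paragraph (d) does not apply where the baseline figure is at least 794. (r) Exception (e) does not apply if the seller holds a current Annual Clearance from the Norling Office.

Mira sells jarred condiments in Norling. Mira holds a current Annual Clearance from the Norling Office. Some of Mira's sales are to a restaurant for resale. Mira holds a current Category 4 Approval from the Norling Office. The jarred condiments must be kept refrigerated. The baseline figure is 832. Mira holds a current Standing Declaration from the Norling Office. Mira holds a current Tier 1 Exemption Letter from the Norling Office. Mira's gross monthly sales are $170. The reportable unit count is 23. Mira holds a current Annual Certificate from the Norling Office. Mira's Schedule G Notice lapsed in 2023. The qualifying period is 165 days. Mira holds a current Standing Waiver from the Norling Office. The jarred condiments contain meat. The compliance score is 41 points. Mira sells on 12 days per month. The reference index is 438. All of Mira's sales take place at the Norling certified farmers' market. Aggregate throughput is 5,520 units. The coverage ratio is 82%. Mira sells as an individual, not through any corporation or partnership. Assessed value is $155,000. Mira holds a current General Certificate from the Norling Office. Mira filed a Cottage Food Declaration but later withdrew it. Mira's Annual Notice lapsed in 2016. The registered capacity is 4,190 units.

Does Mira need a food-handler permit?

Yes — Mira must hold a food-handler permit.

Exception (a)'s conditions are all satisfied: the registered capacity is 4,190 units, meeting the 3,900 units threshold; a current Standing Declaration is held. Turning to paragraphs (f)–(m): (f) is triggered — assessed value is $155,000, less than the $157,500 limit. (g) is engaged (a current Tier 1 Exemption Letter is held), but is displaced by (h): (h) is triggered — the compliance score is 41 points, less than the 56 points limit. (i) applies (aggregate throughput is 5,520 units, under the 6,490 units limit), but is overridden by (j): (j) is engaged — the coverage ratio is 82%, meeting the 79% threshold. (k) would limit (j) — the jarred condiments contain meat — but (l) sets (k) aside: (l) applies — the qualifying period is 165 days, less than the 180 days limit. (m) does not operate here (the Schedule G Notice is not current), so (l) stands. So (a) is unavailable.
All of (b)'s requirements are met (the number of selling days per month is 12, under the 13 limit; gross monthly sales are $170, below the $230 limit; the seller is a natural person). But: (n) operates against (b): a current Category 4 Approval is held. Exception (b) does not apply.
Exception (c) requires that the jarred condiments require no refrigeration; but the jarred condiments require refrigeration, so (c) is unavailable.
Exception (d) does not apply: the Cottage Food Declaration was withdrawn.
All of (e)'s requirements are met (a current General Certificate is held; all sales are at a certified farmers' market; a current Annual Certificate is held). Turning to paragraph (r): (r) operates against (e): a current Annual Clearance is held. So (e) is unavailable.
Every exception is unavailable, so the rule governs.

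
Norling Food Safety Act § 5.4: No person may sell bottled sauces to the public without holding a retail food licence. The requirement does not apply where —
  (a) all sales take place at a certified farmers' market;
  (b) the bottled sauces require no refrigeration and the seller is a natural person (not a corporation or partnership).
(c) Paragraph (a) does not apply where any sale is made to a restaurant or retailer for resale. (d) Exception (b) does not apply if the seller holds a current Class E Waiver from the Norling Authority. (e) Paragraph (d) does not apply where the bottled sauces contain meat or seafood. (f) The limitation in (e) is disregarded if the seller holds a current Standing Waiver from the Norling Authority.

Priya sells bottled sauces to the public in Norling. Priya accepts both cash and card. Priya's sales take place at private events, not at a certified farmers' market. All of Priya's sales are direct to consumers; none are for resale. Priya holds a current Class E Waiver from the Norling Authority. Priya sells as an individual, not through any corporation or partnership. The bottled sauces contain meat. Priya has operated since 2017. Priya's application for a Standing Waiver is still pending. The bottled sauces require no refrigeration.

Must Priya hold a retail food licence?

Exception (a) does not apply: sales are at private events, not a certified farmers' market.
All of (b)'s requirements are met (the bottled sauces are shelf-stable; the seller is a natural person). Applying paragraphs (d)–(f): (d) would limit (b) — a current Class E Waiver is held — but (e) sets (d) aside: (e) operates against (d): the bottled sauces contain meat. (f), which would lift (e), does not operate here — no current Standing Waiver is held. Exception (b) stands.

No — exception (b) applies; Priya is not required to hold a retail food licence.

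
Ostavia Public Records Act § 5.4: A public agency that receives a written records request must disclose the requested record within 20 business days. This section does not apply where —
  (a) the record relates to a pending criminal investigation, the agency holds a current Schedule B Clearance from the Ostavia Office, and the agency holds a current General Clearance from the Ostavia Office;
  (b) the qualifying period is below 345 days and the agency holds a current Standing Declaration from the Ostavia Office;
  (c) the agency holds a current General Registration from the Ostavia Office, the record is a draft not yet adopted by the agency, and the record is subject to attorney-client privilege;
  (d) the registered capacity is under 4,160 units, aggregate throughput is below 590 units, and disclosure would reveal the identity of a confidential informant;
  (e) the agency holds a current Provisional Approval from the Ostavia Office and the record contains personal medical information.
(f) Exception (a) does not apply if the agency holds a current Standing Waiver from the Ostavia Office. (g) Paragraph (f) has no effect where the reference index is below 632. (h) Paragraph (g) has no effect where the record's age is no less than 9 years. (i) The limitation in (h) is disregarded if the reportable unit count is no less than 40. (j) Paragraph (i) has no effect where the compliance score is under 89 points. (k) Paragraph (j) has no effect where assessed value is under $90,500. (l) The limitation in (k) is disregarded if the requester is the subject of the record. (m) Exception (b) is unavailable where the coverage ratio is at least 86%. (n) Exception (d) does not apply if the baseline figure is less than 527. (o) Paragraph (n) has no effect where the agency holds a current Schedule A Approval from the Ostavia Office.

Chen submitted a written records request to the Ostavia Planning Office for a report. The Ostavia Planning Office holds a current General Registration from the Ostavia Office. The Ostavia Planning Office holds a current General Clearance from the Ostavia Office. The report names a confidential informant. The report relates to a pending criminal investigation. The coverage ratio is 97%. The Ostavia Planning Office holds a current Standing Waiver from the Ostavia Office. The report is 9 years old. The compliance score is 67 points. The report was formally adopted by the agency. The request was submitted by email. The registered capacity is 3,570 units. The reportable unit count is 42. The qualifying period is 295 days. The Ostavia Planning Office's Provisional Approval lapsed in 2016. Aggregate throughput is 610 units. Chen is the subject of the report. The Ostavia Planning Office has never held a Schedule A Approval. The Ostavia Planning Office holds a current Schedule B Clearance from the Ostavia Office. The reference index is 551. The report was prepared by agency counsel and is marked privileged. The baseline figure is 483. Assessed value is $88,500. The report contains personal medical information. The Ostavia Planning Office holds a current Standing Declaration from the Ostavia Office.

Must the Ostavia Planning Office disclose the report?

Yes — the Ostavia Planning Office must disclose the report.

Exception (a): the report relates to a pending investigation; a current Schedule B Clearance is held; a current General Clearance is held — every condition holds. But applying paragraphs (f)–(l): (f) operates — a current Standing Waiver is held. (g) is triggered (the reference index is 551, below the 632 limit), but is set aside by (h): (h) operates against (g): the record's age is 9 years, meeting the 9 years threshold. (i) is triggered (the reportable unit count is 42, meeting the 40 threshold), but yields to (j): (j) applies — the compliance score is 67 points, under the 89 points limit. (k) would limit (j) — assessed value is $88,500, under the $90,500 limit — but (l) sets (k) aside: (l) is triggered — Chen is the subject of the report. So (a) is unavailable.
All of (b)'s requirements are met (the qualifying period is 295 days, below the 345 days limit; a current Standing Declaration is held). Turning to paragraph (m): (m) operates — the coverage ratio is 97%, meeting the 86% threshold. So (b) is unavailable.
Exception (c) does not apply: the report has been formally adopted.
Exception (d) does not apply: aggregate throughput is 610 units, not below 590 units.
Exception (e) fails — the Provisional Approval is not current.
Every exception is unavailable, so the rule governs.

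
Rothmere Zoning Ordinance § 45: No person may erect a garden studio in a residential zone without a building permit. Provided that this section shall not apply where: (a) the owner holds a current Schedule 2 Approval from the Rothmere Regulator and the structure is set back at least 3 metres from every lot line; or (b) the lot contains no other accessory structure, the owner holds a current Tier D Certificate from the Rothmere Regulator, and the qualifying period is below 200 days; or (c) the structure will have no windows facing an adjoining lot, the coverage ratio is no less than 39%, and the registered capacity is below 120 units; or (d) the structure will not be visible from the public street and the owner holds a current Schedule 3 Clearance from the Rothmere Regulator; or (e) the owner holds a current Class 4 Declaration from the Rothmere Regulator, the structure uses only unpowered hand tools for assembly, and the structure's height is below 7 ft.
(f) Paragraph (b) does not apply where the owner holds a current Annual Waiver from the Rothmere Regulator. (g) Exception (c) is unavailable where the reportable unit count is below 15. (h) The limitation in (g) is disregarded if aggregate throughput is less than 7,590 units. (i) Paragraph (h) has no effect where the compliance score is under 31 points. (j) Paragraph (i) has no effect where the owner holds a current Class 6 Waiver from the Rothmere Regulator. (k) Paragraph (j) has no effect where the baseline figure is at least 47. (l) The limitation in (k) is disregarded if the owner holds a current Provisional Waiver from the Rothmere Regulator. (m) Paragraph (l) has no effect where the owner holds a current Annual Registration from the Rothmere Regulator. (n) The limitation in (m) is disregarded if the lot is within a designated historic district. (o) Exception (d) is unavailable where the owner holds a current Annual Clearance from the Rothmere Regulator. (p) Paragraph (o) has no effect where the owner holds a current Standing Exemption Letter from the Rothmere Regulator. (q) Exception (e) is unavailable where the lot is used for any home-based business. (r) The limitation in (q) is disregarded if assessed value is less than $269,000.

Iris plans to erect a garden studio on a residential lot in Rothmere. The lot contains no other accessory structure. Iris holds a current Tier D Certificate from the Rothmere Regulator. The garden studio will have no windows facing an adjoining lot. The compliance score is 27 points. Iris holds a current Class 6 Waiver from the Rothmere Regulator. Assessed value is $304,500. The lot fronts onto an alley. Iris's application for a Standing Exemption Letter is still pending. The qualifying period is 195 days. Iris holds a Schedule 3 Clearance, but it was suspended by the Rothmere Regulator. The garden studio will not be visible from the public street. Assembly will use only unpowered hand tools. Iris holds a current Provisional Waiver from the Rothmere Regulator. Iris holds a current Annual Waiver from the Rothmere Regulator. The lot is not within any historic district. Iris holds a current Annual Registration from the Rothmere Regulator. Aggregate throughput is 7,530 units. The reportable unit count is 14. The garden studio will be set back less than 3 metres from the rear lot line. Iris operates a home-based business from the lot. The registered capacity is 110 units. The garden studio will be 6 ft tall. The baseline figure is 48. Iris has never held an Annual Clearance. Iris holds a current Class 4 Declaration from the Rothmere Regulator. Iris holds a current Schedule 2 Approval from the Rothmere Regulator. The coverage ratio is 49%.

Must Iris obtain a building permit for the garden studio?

Yes — Iris must obtain a building permit.

Exception (a) requires that the structure is set back at least 3 metres from every lot line; but the rear setback is under 3 m, so (a) is unavailable.
Exception (b) is satisfied on its face — the lot has no other accessory structure; a current Tier D Certificate is held; the qualifying period is 195 days, below the 200 days limit. But applying paragraph (f): (f) operates against (b): a current Annual Waiver is held. Exception (b) does not apply.
Exception (c) is satisfied on its face — no windows face an adjoining lot; the coverage ratio is 49%, meeting the 39% threshold; the registered capacity is 110 units, below the 120 units limit. Turning to paragraphs (g)–(n): (g) operates against (c): the reportable unit count is 14, below the 15 limit. (h) would limit (g) — aggregate throughput is 7,530 units, less than the 7,590 units limit — but (i) sets (h) aside: (i) operates against (h): the compliance score is 27 points, under the 31 points limit. (j) would limit (i) — a current Class 6 Waiver is held — but (k) sets (j) aside: (k) applies — the baseline figure is 48, meeting the 47 threshold. (l) applies (a current Provisional Waiver is held), but is itself disapplied by (m): (m) operates against (l): a current Annual Registration is held. (n) is not triggered (the lot is not in a historic district), so (m) stands. So (c) is unavailable.
Exception (d) requires that the owner holds a current Schedule 3 Clearance from the Rothmere Regulator; but no current Schedule 3 Clearance is held, so (d) is unavailable.
Exception (e) is satisfied on its face — a current Class 4 Declaration is held; assembly uses only hand tools; the structure's height is 6 ft, below the 7 ft limit. But applying paragraphs (q)–(r): (q) is engaged — a home-based business operates on the lot. (r) is not triggered (assessed value is $304,500, not less than $269,000), so (q) stands. Exception (e) does not apply.
None of the exceptions is available; § 45 applies in full.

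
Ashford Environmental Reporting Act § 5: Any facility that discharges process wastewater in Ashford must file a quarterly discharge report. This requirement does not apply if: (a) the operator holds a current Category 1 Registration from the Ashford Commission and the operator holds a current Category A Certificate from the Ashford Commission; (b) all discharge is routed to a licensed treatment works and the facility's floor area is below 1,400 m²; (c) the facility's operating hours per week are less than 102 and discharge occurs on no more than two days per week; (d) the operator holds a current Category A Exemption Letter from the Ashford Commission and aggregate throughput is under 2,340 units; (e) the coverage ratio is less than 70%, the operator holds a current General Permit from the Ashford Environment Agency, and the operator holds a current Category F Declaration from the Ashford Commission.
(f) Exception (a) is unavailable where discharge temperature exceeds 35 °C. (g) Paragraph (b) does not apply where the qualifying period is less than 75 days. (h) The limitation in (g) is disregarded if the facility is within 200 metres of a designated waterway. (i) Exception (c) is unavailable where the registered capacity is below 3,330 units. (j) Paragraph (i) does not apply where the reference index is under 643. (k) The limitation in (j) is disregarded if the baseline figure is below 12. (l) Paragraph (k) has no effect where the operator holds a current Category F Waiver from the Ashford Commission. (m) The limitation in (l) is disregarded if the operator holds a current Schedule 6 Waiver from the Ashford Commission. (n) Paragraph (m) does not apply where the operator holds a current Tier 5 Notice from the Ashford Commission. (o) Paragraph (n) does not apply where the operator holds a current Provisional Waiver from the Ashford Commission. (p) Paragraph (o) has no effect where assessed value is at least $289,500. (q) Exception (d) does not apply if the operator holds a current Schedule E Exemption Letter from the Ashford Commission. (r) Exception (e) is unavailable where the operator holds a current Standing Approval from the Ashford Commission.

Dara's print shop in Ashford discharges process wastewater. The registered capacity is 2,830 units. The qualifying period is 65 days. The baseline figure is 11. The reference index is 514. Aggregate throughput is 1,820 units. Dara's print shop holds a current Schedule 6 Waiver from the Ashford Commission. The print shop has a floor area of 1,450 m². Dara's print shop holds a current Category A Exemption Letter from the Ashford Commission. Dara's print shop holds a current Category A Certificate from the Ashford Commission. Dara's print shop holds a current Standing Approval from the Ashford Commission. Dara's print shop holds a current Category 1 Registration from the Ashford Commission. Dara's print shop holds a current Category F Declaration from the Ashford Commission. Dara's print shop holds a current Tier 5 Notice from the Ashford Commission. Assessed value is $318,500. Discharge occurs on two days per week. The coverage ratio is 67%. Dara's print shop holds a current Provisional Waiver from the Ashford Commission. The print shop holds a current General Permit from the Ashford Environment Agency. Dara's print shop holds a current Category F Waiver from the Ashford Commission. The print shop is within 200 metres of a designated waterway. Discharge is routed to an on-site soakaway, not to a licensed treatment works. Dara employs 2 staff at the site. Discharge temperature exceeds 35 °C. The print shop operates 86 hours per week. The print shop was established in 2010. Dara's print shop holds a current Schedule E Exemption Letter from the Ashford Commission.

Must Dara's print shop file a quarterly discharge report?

No — exception (c) applies; Dara's print shop is not required to file a quarterly discharge report.

All of (a)'s requirements are met (a current Category 1 Registration is held; a current Category A Certificate is held). But: (f) is triggered — discharge temperature exceeds 35 °C. Exception (a) does not apply.
Exception (b) fails — discharge is not routed to a licensed treatment works.
Exception (c)'s conditions are all satisfied: the facility's operating hours per week are 86, less than the 102 limit; discharge occurs on no more than two days per week. Considering the limiting provisions: (i) would limit (c) — the registered capacity is 2,830 units, below the 3,330 units limit — but (j) sets (i) aside: (j) is triggered — the reference index is 514, under the 643 limit. (k) applies (the baseline figure is 11, below the 12 limit), but is set aside by (l): (l) operates against (k): a current Category F Waiver is held. (m) would limit (l) — a current Schedule 6 Waiver is held — but (n) sets (m) aside: (n) applies — a current Tier 5 Notice is held. (o) would limit (n) — a current Provisional Waiver is held — but (p) sets (o) aside: (p) is engaged — assessed value is $318,500, meeting the $289,500 threshold. So (c) applies.
Exception (d) is satisfied on its face — a current Category A Exemption Letter is held; aggregate throughput is 1,820 units, under the 2,340 units limit. But: (q) operates against (d): a current Schedule E Exemption Letter is held. So (d) is unavailable.
All of (e)'s requirements are met (the coverage ratio is 67%, less than the 70% limit; a current General Permit is held; a current Category F Declaration is held). But: (r) operates against (e): a current Standing Approval is held. (e) is therefore removed.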